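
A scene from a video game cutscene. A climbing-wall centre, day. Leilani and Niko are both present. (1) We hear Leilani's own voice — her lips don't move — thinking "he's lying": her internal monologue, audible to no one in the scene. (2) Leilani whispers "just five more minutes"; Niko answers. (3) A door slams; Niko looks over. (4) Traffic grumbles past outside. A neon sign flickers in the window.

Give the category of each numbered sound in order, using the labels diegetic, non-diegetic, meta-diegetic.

meta-diegetic, diegetic, diegetic, diegetic

(1) Leilani's thought-voice: a private mental sound no other character can hear → meta-diegetic.
(2) is diegetic: Leilani is a character speaking aloud in the scene.
Sound (3): an in-world source (a door); characters could hear it, so diegetic.
(4) ambient/room sound belonging to the story's physical space → diegetic.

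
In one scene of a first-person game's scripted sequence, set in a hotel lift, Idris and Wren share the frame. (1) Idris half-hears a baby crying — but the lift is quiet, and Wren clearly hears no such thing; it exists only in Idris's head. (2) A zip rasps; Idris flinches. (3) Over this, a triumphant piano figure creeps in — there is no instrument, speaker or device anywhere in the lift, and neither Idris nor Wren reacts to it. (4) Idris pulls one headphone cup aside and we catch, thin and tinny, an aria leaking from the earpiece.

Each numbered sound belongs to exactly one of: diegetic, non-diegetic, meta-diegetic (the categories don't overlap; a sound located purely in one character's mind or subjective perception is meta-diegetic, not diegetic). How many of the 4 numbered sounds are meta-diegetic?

(1) is meta-diegetic: the sound is imagined by Idris; nothing in the story world is producing it and Wren can't hear it.
Sound (2): an in-world source (a zip); characters could hear it, so diegetic.
(3) it has no source in the story world and no character can hear it — it's underscore → non-diegetic.
(4) the earpiece is a real device on Idris's head — source music → diegetic.
Meta-diegetic: (1) — that's 1.

1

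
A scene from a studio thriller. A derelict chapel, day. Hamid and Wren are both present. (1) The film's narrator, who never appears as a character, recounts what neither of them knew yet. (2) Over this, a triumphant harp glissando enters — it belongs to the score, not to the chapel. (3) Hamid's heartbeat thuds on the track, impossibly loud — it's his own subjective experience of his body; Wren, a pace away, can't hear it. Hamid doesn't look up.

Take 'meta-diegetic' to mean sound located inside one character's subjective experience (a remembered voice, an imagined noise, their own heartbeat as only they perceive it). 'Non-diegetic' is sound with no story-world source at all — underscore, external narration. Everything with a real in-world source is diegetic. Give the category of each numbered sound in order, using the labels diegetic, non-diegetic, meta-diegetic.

non-diegetic, non-diegetic, meta-diegetic

(1) is non-diegetic: external voice-over — not a character, not heard by anyone in the scene.
(2) it has no source in the story world and no character can hear it — it's underscore → non-diegetic.
(3) point-of-audition from inside Hamid's body; not a sound in the room → meta-diegetic.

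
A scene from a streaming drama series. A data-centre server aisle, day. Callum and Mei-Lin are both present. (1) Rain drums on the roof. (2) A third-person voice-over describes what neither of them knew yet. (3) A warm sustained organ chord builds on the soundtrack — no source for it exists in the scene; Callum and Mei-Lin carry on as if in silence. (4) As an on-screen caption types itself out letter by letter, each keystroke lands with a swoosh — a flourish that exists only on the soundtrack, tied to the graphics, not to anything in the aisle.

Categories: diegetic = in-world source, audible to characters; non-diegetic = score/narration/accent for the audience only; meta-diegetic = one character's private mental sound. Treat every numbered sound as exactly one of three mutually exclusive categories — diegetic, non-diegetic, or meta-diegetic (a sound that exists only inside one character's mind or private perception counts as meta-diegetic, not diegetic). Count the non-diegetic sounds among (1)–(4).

(1) rain is part of the location's real environment → diegetic.
(2) external voice-over — not a character, not heard by anyone in the scene → non-diegetic.
(3) is non-diegetic: it has no source in the story world and no character can hear it — it's underscore.
(4) the caption isn't part of the story world, so neither is the sound tied to it → non-diegetic.
So 3 of the 4 are non-diegetic: (2), (3), (4).

3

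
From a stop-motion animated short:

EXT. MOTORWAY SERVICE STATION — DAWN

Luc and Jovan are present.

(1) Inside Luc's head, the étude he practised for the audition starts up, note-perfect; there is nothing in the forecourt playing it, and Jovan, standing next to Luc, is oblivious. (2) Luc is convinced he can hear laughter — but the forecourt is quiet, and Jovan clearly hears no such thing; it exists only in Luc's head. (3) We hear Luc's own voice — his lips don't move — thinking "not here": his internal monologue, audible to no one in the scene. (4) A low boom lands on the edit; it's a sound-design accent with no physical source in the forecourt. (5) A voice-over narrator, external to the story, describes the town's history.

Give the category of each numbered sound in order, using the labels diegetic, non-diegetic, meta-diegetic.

meta-diegetic, meta-diegetic, meta-diegetic, non-diegetic, non-diegetic

(1) the music is a memory playing inside Luc's mind alone; no real-world source, Jovan can't hear it → meta-diegetic.
(2) the sound is imagined by Luc; nothing in the story world is producing it and Jovan can't hear it → meta-diegetic.
Sound (3): internal monologue — inside Luc's mind, not spoken into the scene, so meta-diegetic.
Sound (4): nothing in the scene produces it; it's an accent added for the audience, so non-diegetic.
(5) is non-diegetic: commentary laid over the scene from outside the fiction.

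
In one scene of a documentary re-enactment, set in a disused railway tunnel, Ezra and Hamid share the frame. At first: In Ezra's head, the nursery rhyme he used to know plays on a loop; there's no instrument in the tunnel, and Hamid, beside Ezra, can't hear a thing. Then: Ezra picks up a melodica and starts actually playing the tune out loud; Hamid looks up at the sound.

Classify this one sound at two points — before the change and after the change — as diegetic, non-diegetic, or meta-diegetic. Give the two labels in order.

Before the change: the tune exists only as Ezra's private memory; Hamid can't hear it → meta-diegetic.
After the change: Ezra is now producing it live on a melodica, in the room, and Hamid hears it → diegetic.

meta-diegetic, diegetic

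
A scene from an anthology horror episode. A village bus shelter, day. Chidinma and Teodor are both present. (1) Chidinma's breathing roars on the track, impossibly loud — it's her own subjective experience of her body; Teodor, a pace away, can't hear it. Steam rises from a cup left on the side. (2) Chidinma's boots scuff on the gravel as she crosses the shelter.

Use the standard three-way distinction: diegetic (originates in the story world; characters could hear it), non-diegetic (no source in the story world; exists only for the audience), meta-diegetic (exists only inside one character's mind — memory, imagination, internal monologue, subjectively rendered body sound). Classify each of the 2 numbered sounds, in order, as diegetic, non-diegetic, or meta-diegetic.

Sound (1): point-of-audition from inside Chidinma's body; not a sound in the room, so meta-diegetic.
Sound (2): it's the physical sound of Chidinma moving in the space, so diegetic.

meta-diegetic, diegetic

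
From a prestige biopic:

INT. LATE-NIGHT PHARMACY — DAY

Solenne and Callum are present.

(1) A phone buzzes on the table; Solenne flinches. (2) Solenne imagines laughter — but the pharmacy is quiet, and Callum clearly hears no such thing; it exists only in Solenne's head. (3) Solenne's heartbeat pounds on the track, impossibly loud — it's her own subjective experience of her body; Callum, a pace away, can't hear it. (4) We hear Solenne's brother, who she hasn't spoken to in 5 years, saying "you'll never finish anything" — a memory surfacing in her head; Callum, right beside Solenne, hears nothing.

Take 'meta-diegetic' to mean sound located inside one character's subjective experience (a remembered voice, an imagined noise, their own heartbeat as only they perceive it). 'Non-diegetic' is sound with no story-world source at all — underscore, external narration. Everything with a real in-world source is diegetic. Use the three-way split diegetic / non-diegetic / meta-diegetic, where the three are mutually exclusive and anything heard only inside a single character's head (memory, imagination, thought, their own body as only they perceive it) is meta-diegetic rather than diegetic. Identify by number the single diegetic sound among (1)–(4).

Sound (1): the sound comes from a phone physically present in the location, so diegetic.
(2) Solenne alone 'hears' it — an imagined sound, not present in the space → meta-diegetic.
(3) a subjective body sound — Solenne's private perception, inaudible to Callum → meta-diegetic.
(4) is meta-diegetic: it's Solenne's recollection rendered as sound; the other character can't hear it.
Only (1) is diegetic.

1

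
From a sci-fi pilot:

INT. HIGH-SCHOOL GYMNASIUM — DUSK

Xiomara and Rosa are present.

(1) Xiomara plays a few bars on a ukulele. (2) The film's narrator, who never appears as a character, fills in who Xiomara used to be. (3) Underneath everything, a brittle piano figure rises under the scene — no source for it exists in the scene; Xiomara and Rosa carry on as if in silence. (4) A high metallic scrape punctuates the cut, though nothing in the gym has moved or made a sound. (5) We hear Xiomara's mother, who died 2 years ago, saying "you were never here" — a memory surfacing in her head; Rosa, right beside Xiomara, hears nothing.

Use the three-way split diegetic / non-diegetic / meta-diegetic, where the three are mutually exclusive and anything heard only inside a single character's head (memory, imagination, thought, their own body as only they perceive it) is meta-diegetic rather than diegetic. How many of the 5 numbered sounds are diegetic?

1

(1) a character is playing a ukulele on screen → diegetic.
(2) the narrator exists outside the story world, addressing only the audience → non-diegetic.
(3) nothing in the gym produces it and the characters don't hear it — pure soundtrack → non-diegetic.
Sound (4): nothing in the scene produces it; it's an accent added for the audience, so non-diegetic.
Sound (5): it's Xiomara's recollection rendered as sound; the other character can't hear it, so meta-diegetic.
So 1 of the 5 is diegetic: (1).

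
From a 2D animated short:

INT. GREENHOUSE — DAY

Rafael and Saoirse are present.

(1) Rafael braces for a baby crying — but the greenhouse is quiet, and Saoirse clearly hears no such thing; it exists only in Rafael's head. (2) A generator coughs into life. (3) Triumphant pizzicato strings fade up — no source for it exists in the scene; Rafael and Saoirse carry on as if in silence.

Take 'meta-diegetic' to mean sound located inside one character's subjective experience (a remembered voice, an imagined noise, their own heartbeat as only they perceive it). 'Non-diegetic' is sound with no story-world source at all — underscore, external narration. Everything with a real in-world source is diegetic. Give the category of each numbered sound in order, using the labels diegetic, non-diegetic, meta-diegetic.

meta-diegetic, diegetic, non-diegetic

(1) Rafael alone 'hears' it — an imagined sound, not present in the space → meta-diegetic.
(2) is diegetic: an in-world source (a generator); characters could hear it.
(3) nothing in the greenhouse produces it and the characters don't hear it — pure soundtrack → non-diegetic.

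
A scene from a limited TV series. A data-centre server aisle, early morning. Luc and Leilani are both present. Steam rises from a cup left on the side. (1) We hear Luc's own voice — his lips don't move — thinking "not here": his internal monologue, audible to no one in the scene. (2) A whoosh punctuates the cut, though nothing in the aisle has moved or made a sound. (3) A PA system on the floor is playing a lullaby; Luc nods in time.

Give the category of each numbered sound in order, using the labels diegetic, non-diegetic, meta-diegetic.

meta-diegetic, non-diegetic, diegetic

(1) is meta-diegetic: internal monologue — inside Luc's mind, not spoken into the scene.
(2) it's a sound-design accent with no in-world source; no one in the scene can hear it → non-diegetic.
(3) is diegetic: the music comes from an on-screen device that Luc responds to.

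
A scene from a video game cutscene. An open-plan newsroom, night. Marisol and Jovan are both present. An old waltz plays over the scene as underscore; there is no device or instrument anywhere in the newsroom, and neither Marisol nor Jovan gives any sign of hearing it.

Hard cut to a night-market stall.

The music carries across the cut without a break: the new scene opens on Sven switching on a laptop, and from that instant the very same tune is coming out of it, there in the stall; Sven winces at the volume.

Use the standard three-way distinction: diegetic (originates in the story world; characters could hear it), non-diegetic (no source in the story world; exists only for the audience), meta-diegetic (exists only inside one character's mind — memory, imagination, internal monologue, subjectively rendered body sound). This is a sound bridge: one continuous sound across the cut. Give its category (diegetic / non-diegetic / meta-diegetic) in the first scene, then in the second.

non-diegetic, diegetic

Scene one: there's no in-world source anywhere and no character hears it — underscore for the audience only → non-diegetic.
Scene two: once Sven turns on a laptop, the music has a real source in the story world and Sven reacts to it → diegetic.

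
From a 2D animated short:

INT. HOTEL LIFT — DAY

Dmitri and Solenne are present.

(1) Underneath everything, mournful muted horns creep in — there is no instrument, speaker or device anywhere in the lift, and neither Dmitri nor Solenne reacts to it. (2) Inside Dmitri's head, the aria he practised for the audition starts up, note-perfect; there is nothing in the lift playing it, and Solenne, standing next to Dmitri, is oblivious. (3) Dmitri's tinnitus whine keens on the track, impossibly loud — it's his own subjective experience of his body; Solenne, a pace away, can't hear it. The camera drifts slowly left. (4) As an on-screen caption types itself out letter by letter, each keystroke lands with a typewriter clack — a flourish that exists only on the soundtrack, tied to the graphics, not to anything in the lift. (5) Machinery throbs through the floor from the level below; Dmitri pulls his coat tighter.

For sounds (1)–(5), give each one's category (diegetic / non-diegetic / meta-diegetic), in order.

non-diegetic, meta-diegetic, meta-diegetic, non-diegetic, diegetic

(1) score with no on-screen or off-screen source; it exists for the audience alone → non-diegetic.
(2) is meta-diegetic: the music is a memory playing inside Dmitri's mind alone; no real-world source, Solenne can't hear it.
(3) is meta-diegetic: it's Dmitri's internal bodily sensation rendered as sound; only Dmitri 'hears' it.
Sound (4): the caption isn't part of the story world, so neither is the sound tied to it, so non-diegetic.
(5) machinery is part of the location's real environment → diegetic.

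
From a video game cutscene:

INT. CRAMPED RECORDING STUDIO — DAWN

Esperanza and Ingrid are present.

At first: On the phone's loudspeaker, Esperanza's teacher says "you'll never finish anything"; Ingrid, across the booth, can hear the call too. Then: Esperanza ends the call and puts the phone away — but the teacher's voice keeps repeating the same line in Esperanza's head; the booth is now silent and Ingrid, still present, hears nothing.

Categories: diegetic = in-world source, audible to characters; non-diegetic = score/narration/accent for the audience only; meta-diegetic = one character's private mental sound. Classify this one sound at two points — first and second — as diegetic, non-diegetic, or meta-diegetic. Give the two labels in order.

First: the loudspeaker is an in-world source; both Esperanza and Ingrid hear the call → diegetic.
Second: with the phone off, the voice continues only as Esperanza's private mental replay — Ingrid can't hear it → meta-diegetic.

diegetic, meta-diegetic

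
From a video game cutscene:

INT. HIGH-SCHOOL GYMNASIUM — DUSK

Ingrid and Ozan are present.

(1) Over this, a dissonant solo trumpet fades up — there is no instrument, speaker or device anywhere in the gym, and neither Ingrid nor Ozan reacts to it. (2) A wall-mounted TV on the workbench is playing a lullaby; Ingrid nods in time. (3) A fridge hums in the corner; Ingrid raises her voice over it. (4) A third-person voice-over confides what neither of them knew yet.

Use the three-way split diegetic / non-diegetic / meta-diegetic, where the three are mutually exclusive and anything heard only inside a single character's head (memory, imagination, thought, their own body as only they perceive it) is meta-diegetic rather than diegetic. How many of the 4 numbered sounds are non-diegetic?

(1) nothing in the gym produces it and the characters don't hear it — pure soundtrack → non-diegetic.
(2) the music comes from an on-screen device that Ingrid responds to → diegetic.
(3) is diegetic: a fridge is part of the location's real environment.
(4) is non-diegetic: the narrator exists outside the story world, addressing only the audience.
So 2 of the 4 are non-diegetic: (1), (4).

2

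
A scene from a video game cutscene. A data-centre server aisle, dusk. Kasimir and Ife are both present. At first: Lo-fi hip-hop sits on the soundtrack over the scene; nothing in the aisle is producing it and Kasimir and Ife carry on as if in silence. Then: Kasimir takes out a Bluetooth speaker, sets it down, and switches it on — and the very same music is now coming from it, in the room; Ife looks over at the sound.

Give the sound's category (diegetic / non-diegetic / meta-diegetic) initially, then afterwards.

non-diegetic, diegetic

Initially: no in-world source exists and no character can hear it — underscore → non-diegetic.
Afterwards: a Bluetooth speaker is now a real source in the story world and the characters hear it → diegetic.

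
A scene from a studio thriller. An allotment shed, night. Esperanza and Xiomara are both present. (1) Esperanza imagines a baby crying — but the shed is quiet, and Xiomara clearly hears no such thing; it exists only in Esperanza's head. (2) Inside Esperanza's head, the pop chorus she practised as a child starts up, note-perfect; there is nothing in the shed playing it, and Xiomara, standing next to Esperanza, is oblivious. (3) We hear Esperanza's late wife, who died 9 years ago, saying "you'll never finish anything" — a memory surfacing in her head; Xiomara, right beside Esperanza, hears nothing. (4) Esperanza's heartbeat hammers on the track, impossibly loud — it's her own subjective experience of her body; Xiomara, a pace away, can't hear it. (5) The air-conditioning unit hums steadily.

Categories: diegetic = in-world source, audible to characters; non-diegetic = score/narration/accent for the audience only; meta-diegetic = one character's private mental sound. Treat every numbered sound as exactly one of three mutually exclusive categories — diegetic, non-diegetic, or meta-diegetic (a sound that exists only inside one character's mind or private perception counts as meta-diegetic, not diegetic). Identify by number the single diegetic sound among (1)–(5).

(1) is meta-diegetic: Esperanza alone 'hears' it — an imagined sound, not present in the space.
(2) remembered music, private to Esperanza — Xiomara is oblivious because it isn't in the room → meta-diegetic.
Sound (3): a remembered line, private to Esperanza — not present in the room, not audible to Xiomara, so meta-diegetic.
Sound (4): point-of-audition from inside Esperanza's body; not a sound in the room, so meta-diegetic.
Sound (5): the air-conditioning unit is part of the location's real environment, so diegetic.
Only (5) is diegetic.

5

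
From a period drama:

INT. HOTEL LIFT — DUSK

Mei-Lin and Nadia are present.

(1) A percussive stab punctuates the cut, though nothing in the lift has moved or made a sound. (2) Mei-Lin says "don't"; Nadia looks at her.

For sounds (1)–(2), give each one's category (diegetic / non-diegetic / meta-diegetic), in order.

non-diegetic, diegetic

Sound (1): it's a sound-design accent with no in-world source; no one in the scene can hear it, so non-diegetic.
Sound (2): Mei-Lin is a character speaking aloud in the scene, so diegetic.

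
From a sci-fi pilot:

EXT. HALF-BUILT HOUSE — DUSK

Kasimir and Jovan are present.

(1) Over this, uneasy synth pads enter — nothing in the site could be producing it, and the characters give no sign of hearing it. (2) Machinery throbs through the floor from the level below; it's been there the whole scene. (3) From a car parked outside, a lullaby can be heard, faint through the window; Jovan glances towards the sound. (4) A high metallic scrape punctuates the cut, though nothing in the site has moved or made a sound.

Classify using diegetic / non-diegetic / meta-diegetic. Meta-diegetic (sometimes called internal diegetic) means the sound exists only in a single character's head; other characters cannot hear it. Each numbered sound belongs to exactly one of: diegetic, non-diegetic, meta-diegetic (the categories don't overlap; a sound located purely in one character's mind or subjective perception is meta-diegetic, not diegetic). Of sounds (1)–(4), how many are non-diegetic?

Sound (1): nothing in the site produces it and the characters don't hear it — pure soundtrack, so non-diegetic.
(2) is diegetic: machinery is part of the location's real environment.
Sound (3): off-screen diegetic: the source is out of frame but still in the story's space, so diegetic.
(4) nothing in the scene produces it; it's an accent added for the audience → non-diegetic.
Non-diegetic: (1), (4) — that's 2.

2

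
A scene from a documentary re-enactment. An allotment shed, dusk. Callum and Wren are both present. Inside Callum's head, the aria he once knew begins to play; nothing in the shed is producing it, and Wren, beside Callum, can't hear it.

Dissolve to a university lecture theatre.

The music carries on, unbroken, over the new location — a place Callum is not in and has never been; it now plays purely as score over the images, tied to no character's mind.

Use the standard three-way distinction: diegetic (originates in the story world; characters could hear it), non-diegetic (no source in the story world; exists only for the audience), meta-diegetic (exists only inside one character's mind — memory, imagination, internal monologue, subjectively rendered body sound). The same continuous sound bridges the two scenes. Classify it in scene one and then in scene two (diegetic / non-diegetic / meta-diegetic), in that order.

meta-diegetic, non-diegetic

Scene one: the music exists only inside Callum's mind; Wren can't hear it → meta-diegetic.
Scene two: it's detached from Callum entirely and plays over unrelated images with no in-world source — conventional underscore → non-diegetic.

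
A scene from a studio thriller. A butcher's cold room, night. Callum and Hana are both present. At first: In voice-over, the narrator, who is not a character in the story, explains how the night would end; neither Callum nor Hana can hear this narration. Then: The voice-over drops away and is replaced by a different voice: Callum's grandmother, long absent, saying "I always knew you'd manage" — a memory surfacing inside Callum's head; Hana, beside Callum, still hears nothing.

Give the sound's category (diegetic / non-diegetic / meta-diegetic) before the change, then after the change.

Before the change: the external narrator addresses only the audience — outside the story world → non-diegetic.
After the change: the replacement voice is a memory inside Callum's mind specifically → meta-diegetic.

non-diegetic, meta-diegetic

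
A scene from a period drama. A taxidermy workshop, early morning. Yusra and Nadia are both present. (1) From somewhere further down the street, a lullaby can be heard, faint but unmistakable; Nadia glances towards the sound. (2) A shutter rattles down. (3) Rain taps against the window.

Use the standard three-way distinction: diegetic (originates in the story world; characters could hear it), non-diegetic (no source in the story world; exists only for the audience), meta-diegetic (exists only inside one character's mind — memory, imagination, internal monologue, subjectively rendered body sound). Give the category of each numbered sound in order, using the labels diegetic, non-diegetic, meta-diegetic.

Sound (1): off-screen diegetic: the source is out of frame but still in the story's space, so diegetic.
(2) an in-world source (a shutter); characters could hear it → diegetic.
Sound (3): rain is part of the location's real environment, so diegetic.

diegetic, diegetic, diegetic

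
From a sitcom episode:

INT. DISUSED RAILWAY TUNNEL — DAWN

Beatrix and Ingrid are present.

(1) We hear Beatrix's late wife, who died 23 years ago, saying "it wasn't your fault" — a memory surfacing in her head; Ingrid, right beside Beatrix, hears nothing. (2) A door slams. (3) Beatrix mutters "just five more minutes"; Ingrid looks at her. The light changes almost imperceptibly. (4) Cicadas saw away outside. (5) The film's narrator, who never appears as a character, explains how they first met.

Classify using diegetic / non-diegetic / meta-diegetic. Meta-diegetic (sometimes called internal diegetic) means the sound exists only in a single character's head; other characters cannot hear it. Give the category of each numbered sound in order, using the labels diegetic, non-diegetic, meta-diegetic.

meta-diegetic, diegetic, diegetic, diegetic, non-diegetic

(1) is meta-diegetic: the voice is a memory playing only inside Beatrix's mind; Ingrid can't hear it.
(2) is diegetic: an in-world source (a door); characters could hear it.
(3) spoken by a character present in the story world → diegetic.
(4) is diegetic: ambient/room sound belonging to the story's physical space.
(5) is non-diegetic: commentary laid over the scene from outside the fiction.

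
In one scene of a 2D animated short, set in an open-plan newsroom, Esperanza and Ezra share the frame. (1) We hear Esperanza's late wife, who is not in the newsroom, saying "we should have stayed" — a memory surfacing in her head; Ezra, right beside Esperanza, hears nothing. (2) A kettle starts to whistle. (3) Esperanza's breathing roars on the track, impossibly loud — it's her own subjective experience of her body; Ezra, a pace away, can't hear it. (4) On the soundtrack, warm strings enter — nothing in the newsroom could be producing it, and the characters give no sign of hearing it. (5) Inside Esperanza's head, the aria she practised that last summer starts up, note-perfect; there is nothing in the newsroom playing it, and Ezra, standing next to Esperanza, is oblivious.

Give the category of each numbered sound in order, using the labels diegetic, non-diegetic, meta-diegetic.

meta-diegetic, diegetic, meta-diegetic, non-diegetic, meta-diegetic

(1) a remembered line, private to Esperanza — not present in the room, not audible to Ezra → meta-diegetic.
Sound (2): an in-world source (a kettle); characters could hear it, so diegetic.
Sound (3): a subjective body sound — Esperanza's private perception, inaudible to Ezra, so meta-diegetic.
(4) score with no on-screen or off-screen source; it exists for the audience alone → non-diegetic.
(5) is meta-diegetic: the music is a memory playing inside Esperanza's mind alone; no real-world source, Ezra can't hear it.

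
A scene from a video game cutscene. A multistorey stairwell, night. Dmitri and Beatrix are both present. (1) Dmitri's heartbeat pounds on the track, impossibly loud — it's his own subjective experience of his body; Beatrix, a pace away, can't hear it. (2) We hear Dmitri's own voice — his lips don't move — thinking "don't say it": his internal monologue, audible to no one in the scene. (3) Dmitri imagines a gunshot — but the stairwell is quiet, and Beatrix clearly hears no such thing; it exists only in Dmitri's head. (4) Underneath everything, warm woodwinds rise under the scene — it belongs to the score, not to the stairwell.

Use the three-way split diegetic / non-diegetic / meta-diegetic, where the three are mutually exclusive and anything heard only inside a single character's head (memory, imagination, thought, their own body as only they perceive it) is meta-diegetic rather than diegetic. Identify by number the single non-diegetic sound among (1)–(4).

Sound (1): a subjective body sound — Dmitri's private perception, inaudible to Beatrix, so meta-diegetic.
(2) Dmitri's thought-voice: a private mental sound no other character can hear → meta-diegetic.
Sound (3): the sound is imagined by Dmitri; nothing in the story world is producing it and Beatrix can't hear it, so meta-diegetic.
(4) it has no source in the story world and no character can hear it — it's underscore → non-diegetic.
Only (4) is non-diegetic.

4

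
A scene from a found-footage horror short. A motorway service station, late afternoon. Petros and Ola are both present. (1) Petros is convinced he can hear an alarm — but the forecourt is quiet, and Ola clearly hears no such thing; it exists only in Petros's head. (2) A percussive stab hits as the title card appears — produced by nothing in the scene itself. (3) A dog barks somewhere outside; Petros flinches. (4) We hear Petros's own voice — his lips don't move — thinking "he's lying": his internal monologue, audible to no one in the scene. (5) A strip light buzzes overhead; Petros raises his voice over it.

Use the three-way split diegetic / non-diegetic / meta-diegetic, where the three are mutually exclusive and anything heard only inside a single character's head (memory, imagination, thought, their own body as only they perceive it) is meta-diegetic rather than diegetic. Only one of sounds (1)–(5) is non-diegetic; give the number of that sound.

(1) is meta-diegetic: the sound is imagined by Petros; nothing in the story world is producing it and Ola can't hear it.
(2) it's a sound-design accent with no in-world source; no one in the scene can hear it → non-diegetic.
Sound (3): an in-world source (a dog); characters could hear it, so diegetic.
(4) it's Petros's unspoken thought, heard only by the audience via his subjectivity → meta-diegetic.
Sound (5): it's the actual ambient sound of the location, so diegetic.
Only (2) is non-diegetic.

2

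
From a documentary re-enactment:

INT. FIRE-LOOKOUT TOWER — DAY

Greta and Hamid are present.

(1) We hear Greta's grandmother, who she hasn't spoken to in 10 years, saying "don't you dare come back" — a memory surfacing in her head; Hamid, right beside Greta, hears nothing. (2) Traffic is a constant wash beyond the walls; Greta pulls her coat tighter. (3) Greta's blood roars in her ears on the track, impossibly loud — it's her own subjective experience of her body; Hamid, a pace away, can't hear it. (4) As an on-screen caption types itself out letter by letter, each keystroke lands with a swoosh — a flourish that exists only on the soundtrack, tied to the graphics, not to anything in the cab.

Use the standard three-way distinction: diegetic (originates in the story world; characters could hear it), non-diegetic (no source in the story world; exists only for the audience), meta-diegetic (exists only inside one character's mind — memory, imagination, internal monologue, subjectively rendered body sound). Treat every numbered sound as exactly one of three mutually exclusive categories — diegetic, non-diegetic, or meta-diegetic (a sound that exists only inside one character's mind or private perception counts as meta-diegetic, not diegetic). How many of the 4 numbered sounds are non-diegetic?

1

(1) is meta-diegetic: it's Greta's recollection rendered as sound; the other character can't hear it.
(2) is diegetic: it's the actual ambient sound of the location.
(3) it's Greta's internal bodily sensation rendered as sound; only Greta 'hears' it → meta-diegetic.
(4) is non-diegetic: the caption isn't part of the story world, so neither is the sound tied to it.
Non-diegetic: (4) — that's 1.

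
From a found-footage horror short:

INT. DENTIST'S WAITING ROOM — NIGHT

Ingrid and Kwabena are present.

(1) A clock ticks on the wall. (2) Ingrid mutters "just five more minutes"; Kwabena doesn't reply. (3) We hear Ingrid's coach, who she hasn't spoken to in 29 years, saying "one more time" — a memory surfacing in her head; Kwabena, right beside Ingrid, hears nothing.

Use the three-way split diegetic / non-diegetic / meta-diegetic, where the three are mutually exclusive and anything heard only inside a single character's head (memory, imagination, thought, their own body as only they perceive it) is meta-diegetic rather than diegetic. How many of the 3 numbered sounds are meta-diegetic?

1

Sound (1): the sound comes from a clock physically present in the location, so diegetic.
(2) Ingrid is a character speaking aloud in the scene → diegetic.
Sound (3): a remembered line, private to Ingrid — not present in the room, not audible to Kwabena, so meta-diegetic.
Meta-diegetic: (3) — that's 1.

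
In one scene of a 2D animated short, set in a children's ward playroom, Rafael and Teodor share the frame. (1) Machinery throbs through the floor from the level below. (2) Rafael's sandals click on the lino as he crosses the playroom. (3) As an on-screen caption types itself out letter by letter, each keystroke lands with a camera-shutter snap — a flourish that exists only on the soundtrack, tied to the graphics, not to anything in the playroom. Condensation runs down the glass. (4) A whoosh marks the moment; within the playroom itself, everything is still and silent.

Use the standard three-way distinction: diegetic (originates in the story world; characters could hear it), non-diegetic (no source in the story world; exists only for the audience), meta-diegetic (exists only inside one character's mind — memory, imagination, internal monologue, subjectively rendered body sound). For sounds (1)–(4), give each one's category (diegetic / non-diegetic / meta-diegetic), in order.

diegetic, diegetic, non-diegetic, non-diegetic

Sound (1): machinery is part of the location's real environment, so diegetic.
(2) is diegetic: it's the physical sound of Rafael moving in the space.
Sound (3): sound married to a title/caption — outside the diegesis by definition, so non-diegetic.
(4) it's a sound-design accent with no in-world source; no one in the scene can hear it → non-diegetic.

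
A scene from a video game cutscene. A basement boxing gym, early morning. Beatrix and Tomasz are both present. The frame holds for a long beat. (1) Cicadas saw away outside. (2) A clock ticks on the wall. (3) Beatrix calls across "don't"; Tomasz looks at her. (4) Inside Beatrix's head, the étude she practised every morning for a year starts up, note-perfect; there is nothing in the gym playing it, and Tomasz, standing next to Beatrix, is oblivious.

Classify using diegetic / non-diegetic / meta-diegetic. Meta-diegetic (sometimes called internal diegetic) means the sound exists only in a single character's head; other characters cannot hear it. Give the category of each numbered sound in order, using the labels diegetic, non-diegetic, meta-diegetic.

diegetic, diegetic, diegetic, meta-diegetic

Sound (1): ambient/room sound belonging to the story's physical space, so diegetic.
(2) a clock is a real object/event in the scene's world → diegetic.
(3) is diegetic: spoken by a character present in the story world.
(4) the music is a memory playing inside Beatrix's mind alone; no real-world source, Tomasz can't hear it → meta-diegetic.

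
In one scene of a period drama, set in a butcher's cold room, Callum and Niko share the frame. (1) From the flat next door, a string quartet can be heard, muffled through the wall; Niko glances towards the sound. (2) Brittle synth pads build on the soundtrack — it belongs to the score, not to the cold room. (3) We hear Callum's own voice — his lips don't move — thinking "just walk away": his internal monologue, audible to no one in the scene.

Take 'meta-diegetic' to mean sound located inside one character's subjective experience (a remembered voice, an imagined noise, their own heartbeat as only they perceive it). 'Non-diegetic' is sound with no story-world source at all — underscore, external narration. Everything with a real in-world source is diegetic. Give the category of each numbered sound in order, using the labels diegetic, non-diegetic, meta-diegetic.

diegetic, non-diegetic, meta-diegetic

(1) is diegetic: the music has an off-screen but real-world source and a character hears it.
Sound (2): it has no source in the story world and no character can hear it — it's underscore, so non-diegetic.
Sound (3): internal monologue — inside Callum's mind, not spoken into the scene, so meta-diegetic.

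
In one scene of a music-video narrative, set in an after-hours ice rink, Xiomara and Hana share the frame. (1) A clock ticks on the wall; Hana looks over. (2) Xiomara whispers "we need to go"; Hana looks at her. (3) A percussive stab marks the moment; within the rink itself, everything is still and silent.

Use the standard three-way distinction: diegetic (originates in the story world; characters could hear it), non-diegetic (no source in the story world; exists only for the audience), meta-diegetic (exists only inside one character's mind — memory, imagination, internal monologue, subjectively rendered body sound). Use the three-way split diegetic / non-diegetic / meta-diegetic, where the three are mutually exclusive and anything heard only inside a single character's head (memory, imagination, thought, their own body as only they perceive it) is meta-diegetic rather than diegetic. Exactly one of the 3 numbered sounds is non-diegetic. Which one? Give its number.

(1) an in-world source (a clock); characters could hear it → diegetic.
Sound (2): Xiomara is a character speaking aloud in the scene, so diegetic.
Sound (3): nothing in the scene produces it; it's an accent added for the audience, so non-diegetic.
Only (3) is non-diegetic.

3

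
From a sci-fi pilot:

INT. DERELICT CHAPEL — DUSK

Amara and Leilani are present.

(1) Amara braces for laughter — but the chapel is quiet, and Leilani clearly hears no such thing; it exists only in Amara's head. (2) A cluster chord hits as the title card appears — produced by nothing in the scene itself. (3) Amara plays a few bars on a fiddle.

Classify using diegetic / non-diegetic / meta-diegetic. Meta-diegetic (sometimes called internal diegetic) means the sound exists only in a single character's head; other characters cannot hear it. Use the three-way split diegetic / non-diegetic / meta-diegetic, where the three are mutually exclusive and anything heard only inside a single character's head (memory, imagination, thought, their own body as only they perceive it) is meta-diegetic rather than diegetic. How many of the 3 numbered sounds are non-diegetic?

1

(1) is meta-diegetic: the sound is imagined by Amara; nothing in the story world is producing it and Leilani can't hear it.
Sound (2): nothing in the scene produces it; it's an accent added for the audience, so non-diegetic.
(3) the instrument and the performer are both in the scene → diegetic.
Non-diegetic: (2) — that's 1.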